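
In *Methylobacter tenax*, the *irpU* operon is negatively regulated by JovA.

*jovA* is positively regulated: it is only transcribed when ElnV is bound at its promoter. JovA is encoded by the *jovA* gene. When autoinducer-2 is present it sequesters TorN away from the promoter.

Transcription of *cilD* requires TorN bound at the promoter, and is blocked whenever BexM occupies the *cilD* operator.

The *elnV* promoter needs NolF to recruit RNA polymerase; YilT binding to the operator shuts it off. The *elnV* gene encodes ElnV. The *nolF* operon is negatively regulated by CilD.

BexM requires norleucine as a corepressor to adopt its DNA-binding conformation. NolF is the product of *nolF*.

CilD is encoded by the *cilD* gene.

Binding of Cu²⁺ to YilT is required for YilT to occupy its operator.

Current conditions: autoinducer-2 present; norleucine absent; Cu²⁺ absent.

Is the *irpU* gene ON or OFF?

Norleucine is absent, so BexM is inactive.
Autoinducer-2 is present, so TorN is inactive.
Required activator TorN is absent, so *cilD* is not transcribed.
So CilD is not produced.
With no repressor bound, *nolF* is transcribed.
So NolF is produced and active.
Cu²⁺ is absent, so YilT is inactive.
No repressor is bound and NolF is active, so *elnV* is transcribed.
So ElnV is produced and active.
No repressor is bound and ElnV is active, so *jovA* is transcribed.
So JovA is produced and active.
With repressor JovA bound, *irpU* is not transcribed.

OFF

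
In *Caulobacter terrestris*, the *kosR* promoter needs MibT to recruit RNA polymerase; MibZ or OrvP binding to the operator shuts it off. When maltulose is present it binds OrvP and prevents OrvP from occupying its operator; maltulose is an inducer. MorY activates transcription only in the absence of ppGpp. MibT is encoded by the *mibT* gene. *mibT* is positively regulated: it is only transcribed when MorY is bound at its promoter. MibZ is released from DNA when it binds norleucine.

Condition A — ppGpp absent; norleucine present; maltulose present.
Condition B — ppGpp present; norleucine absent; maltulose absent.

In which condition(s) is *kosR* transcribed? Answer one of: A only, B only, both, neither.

Condition A:
ppGpp is absent, so MorY is active.
No repressor is bound and MorY is active, so *mibT* is transcribed.
So MibT is produced and active.
Norleucine is present, so MibZ is inactive.
Maltulose is present, so OrvP is inactive.
No repressor is bound and MibT is active, so *kosR* is transcribed.
→ *kosR* is ON in A.
Condition B:
ppGpp is present, so MorY is inactive.
Required activator MorY is absent, so *mibT* is not transcribed.
So MibT is not produced.
Norleucine is absent, so MibZ is active.
Maltulose is absent, so OrvP is active.
With repressor MibZ bound, *kosR* is not transcribed.
→ *kosR* is OFF in B.

A only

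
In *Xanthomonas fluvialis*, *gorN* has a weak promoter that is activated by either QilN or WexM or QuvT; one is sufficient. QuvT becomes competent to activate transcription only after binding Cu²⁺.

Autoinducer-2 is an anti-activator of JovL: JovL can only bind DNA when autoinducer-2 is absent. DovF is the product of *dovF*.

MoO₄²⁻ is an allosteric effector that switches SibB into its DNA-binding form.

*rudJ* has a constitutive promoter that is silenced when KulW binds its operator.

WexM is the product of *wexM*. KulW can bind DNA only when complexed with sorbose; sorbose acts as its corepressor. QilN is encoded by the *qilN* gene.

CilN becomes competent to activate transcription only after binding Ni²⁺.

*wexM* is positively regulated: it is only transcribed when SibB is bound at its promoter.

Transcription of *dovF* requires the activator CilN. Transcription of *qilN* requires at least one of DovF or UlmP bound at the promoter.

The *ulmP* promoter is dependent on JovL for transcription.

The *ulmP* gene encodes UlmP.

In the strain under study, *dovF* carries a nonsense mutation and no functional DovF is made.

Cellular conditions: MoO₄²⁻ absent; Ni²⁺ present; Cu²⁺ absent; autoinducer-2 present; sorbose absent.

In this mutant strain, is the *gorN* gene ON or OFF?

DovF is non-functional in this strain, so it has no effect.
Autoinducer-2 is present, so JovL is inactive.
Required activator JovL is absent, so *ulmP* is not transcribed.
So UlmP is not produced.
No activator is available at the *qilN* promoter, so *qilN* is not transcribed.
So QilN is not produced.
MoO₄²⁻ is absent, so SibB is inactive.
Required activator SibB is absent, so *wexM* is not transcribed.
So WexM is not produced.
Cu²⁺ is absent, so QuvT is inactive.
No activator is available at the *gorN* promoter, so *gorN* is not transcribed.

OFF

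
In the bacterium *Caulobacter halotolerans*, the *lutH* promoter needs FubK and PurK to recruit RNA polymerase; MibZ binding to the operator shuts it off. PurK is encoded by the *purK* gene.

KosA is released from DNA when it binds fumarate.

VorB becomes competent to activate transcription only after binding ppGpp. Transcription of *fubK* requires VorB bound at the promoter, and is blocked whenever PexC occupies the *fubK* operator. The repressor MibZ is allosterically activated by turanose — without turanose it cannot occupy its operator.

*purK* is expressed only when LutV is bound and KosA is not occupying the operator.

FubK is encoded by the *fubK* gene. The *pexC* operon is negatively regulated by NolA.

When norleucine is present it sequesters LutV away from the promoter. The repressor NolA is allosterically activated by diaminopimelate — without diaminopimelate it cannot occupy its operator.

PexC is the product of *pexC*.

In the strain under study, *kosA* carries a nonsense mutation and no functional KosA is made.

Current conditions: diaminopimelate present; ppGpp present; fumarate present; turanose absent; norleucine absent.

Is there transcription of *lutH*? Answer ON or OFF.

Diaminopimelate is present, so NolA is active.
With repressor NolA bound, *pexC* is not transcribed.
So PexC is not produced.
ppGpp is present, so VorB is active.
No repressor is bound and VorB is active, so *fubK* is transcribed.
So FubK is produced and active.
Turanose is absent, so MibZ is inactive.
KosA is non-functional in this strain, so it has no effect.
Norleucine is absent, so LutV is active.
No repressor is bound and LutV is active, so *purK* is transcribed.
So PurK is produced and active.
No repressor is bound and FubK and PurK are active, so *lutH* is transcribed.

ON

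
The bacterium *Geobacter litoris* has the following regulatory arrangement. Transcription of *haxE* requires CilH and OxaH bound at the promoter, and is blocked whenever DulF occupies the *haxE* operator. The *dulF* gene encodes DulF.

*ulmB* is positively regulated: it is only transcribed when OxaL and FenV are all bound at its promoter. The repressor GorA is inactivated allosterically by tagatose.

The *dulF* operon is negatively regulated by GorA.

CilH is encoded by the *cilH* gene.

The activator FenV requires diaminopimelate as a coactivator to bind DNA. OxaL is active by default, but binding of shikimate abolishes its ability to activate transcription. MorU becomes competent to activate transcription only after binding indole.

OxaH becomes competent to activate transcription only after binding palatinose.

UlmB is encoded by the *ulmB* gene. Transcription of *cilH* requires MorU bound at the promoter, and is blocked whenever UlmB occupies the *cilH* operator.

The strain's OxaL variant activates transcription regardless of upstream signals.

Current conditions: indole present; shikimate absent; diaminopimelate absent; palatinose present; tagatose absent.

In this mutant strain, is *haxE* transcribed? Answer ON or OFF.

Tagatose is absent, so GorA is active.
With repressor GorA bound, *dulF* is not transcribed.
So DulF is not produced.
Indole is present, so MorU is active.
OxaL is constitutively active in this strain.
Diaminopimelate is absent, so FenV is inactive.
Required activator FenV is absent, so *ulmB* is not transcribed.
So UlmB is not produced.
No repressor is bound and MorU is active, so *cilH* is transcribed.
So CilH is produced and active.
Palatinose is present, so OxaH is active.
No repressor is bound and CilH and OxaH are active, so *haxE* is transcribed.

ON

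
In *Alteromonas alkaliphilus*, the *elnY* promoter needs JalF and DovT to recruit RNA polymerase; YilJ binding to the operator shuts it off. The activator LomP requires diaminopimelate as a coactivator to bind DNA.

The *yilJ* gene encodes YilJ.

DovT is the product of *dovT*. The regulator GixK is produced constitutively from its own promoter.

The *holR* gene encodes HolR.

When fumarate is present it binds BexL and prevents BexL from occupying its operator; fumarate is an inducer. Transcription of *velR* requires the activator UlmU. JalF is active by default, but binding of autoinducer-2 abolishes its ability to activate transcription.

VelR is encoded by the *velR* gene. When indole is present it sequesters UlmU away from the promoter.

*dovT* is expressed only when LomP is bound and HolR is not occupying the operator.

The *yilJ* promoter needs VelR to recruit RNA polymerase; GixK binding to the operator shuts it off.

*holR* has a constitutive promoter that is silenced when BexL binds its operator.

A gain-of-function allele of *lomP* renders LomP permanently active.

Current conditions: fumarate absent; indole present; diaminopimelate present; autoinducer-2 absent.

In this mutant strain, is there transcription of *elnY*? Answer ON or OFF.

Autoinducer-2 is absent, so JalF is active.
GixK is produced constitutively and is active.
Indole is present, so UlmU is inactive.
Required activator UlmU is absent, so *velR* is not transcribed.
So VelR is not produced.
With repressor GixK bound, *yilJ* is not transcribed.
So YilJ is not produced.
Fumarate is absent, so BexL is active.
With repressor BexL bound, *holR* is not transcribed.
So HolR is not produced.
LomP is constitutively active in this strain.
No repressor is bound and LomP is active, so *dovT* is transcribed.
So DovT is produced and active.
No repressor is bound and JalF and DovT are active, so *elnY* is transcribed.

ON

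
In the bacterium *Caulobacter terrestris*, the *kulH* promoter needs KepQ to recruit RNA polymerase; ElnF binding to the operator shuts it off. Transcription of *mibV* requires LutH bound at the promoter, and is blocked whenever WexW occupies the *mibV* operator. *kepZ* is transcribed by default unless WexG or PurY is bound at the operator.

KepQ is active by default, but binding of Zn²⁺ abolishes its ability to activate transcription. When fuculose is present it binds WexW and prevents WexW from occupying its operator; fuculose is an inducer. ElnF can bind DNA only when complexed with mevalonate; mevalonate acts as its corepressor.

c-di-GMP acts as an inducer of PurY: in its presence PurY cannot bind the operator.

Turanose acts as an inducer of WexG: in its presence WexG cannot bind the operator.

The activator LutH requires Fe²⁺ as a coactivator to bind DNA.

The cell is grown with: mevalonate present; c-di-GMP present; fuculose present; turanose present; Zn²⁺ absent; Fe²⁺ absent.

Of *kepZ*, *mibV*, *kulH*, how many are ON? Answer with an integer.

1

Turanose is present, so WexG is inactive.
c-di-GMP is present, so PurY is inactive.
With no repressor bound, *kepZ* is transcribed.
→ *kepZ* is ON.
Fuculose is present, so WexW is inactive.
Fe²⁺ is absent, so LutH is inactive.
Required activator LutH is absent, so *mibV* is not transcribed.
→ *mibV* is OFF.
Zn²⁺ is absent, so KepQ is active.
Mevalonate is present, so ElnF is active.
With repressor ElnF bound, *kulH* is not transcribed.
→ *kulH* is OFF.
1 of the 3 genes is transcribed.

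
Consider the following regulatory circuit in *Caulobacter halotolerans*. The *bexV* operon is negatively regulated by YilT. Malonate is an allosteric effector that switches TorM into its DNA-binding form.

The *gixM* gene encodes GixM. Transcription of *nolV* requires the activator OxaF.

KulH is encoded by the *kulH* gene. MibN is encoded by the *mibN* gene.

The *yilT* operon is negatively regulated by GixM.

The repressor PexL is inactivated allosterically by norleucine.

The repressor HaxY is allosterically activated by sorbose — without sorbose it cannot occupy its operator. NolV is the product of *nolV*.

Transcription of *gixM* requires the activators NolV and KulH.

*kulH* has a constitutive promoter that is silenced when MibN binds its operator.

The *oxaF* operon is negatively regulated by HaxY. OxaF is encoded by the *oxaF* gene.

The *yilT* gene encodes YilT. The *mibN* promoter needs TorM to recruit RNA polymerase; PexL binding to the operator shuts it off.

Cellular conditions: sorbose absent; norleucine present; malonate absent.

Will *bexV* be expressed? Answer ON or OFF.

Sorbose is absent, so HaxY is inactive.
With no repressor bound, *oxaF* is transcribed.
So OxaF is produced and active.
No repressor is bound and OxaF is active, so *nolV* is transcribed.
So NolV is produced and active.
Malonate is absent, so TorM is inactive.
Norleucine is present, so PexL is inactive.
Required activator TorM is absent, so *mibN* is not transcribed.
So MibN is not produced.
With no repressor bound, *kulH* is transcribed.
So KulH is produced and active.
No repressor is bound and NolV and KulH are active, so *gixM* is transcribed.
So GixM is produced and active.
With repressor GixM bound, *yilT* is not transcribed.
So YilT is not produced.
With no repressor bound, *bexV* is transcribed.

ON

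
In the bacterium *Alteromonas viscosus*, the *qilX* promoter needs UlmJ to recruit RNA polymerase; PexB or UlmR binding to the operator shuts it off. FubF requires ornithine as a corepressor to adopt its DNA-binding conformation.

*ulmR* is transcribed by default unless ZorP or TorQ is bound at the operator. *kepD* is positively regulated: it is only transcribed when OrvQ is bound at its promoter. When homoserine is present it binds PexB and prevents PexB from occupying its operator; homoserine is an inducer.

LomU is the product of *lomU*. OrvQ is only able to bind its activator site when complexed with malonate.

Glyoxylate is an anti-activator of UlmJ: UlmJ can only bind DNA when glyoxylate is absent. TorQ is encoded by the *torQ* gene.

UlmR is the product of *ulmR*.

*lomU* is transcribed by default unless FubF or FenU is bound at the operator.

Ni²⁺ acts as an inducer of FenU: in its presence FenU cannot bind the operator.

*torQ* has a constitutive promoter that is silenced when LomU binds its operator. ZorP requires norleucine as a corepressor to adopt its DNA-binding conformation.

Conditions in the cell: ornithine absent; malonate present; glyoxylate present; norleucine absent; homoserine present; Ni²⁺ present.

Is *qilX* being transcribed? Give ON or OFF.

Homoserine is present, so PexB is inactive.
Glyoxylate is present, so UlmJ is inactive.
Norleucine is absent, so ZorP is inactive.
Ornithine is absent, so FubF is inactive.
Ni²⁺ is present, so FenU is inactive.
With no repressor bound, *lomU* is transcribed.
So LomU is produced and active.
With repressor LomU bound, *torQ* is not transcribed.
So TorQ is not produced.
With no repressor bound, *ulmR* is transcribed.
So UlmR is produced and active.
With repressor UlmR bound, *qilX* is not transcribed.

OFF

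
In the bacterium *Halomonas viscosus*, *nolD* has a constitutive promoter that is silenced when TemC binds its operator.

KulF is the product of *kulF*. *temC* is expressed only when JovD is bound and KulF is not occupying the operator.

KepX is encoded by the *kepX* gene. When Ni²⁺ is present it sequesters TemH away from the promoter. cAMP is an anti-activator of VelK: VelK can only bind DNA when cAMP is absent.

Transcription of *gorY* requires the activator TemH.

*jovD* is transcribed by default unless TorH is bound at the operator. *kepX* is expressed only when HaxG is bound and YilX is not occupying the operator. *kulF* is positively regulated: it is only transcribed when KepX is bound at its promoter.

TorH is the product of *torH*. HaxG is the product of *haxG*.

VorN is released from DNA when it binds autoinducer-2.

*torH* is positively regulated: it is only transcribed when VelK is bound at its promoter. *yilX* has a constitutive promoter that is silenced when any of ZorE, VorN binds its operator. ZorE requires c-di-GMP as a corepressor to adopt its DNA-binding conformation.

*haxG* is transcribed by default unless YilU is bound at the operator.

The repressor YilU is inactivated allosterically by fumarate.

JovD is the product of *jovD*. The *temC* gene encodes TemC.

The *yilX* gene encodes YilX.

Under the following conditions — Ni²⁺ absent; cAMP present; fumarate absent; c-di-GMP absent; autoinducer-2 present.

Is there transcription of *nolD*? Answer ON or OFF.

OFF

Fumarate is absent, so YilU is active.
With repressor YilU bound, *haxG* is not transcribed.
So HaxG is not produced.
c-di-GMP is absent, so ZorE is inactive.
Autoinducer-2 is present, so VorN is inactive.
With no repressor bound, *yilX* is transcribed.
So YilX is produced and active.
With repressor YilX bound, *kepX* is not transcribed.
So KepX is not produced.
Required activator KepX is absent, so *kulF* is not transcribed.
So KulF is not produced.
cAMP is present, so VelK is inactive.
Required activator VelK is absent, so *torH* is not transcribed.
So TorH is not produced.
With no repressor bound, *jovD* is transcribed.
So JovD is produced and active.
No repressor is bound and JovD is active, so *temC* is transcribed.
So TemC is produced and active.
With repressor TemC bound, *nolD* is not transcribed.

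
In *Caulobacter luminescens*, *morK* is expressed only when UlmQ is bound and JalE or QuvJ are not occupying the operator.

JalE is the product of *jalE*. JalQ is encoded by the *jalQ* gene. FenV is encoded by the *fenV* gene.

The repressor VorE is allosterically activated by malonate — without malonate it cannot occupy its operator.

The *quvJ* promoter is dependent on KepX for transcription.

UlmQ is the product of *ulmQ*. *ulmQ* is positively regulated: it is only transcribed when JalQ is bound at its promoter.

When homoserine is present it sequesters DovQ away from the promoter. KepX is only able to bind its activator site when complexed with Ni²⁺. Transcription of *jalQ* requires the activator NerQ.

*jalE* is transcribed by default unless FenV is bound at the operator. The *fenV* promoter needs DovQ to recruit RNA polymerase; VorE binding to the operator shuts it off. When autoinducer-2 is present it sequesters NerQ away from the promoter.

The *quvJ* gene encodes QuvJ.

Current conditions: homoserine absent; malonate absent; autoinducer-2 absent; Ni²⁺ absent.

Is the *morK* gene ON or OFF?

ON

Autoinducer-2 is absent, so NerQ is active.
No repressor is bound and NerQ is active, so *jalQ* is transcribed.
So JalQ is produced and active.
No repressor is bound and JalQ is active, so *ulmQ* is transcribed.
So UlmQ is produced and active.
Homoserine is absent, so DovQ is active.
Malonate is absent, so VorE is inactive.
No repressor is bound and DovQ is active, so *fenV* is transcribed.
So FenV is produced and active.
With repressor FenV bound, *jalE* is not transcribed.
So JalE is not produced.
Ni²⁺ is absent, so KepX is inactive.
Required activator KepX is absent, so *quvJ* is not transcribed.
So QuvJ is not produced.
No repressor is bound and UlmQ is active, so *morK* is transcribed.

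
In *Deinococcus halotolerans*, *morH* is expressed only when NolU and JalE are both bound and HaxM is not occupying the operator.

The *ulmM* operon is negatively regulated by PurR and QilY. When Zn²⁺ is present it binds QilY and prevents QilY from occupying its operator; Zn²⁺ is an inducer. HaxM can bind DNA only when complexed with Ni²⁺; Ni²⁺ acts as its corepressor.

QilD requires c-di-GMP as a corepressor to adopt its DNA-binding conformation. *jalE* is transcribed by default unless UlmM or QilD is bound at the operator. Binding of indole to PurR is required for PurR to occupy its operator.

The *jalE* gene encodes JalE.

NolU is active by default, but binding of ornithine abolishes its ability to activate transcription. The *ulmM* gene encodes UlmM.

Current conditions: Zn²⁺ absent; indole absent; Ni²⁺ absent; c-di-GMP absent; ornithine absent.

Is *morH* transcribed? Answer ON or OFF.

ON

Ornithine is absent, so NolU is active.
Ni²⁺ is absent, so HaxM is inactive.
Indole is absent, so PurR is inactive.
Zn²⁺ is absent, so QilY is active.
With repressor QilY bound, *ulmM* is not transcribed.
So UlmM is not produced.
c-di-GMP is absent, so QilD is inactive.
With no repressor bound, *jalE* is transcribed.
So JalE is produced and active.
No repressor is bound and NolU and JalE are active, so *morH* is transcribed.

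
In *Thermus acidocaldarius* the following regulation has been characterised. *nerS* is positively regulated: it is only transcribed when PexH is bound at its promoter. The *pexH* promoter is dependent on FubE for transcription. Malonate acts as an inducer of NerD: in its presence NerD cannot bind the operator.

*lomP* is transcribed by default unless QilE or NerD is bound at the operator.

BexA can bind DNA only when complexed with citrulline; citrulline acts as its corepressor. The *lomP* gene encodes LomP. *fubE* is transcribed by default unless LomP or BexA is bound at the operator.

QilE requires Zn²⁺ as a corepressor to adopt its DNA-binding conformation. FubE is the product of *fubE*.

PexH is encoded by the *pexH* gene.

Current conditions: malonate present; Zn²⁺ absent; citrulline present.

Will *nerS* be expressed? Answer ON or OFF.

OFF

Zn²⁺ is absent, so QilE is inactive.
Malonate is present, so NerD is inactive.
With no repressor bound, *lomP* is transcribed.
So LomP is produced and active.
Citrulline is present, so BexA is active.
With repressor LomP bound, *fubE* is not transcribed.
So FubE is not produced.
Required activator FubE is absent, so *pexH* is not transcribed.
So PexH is not produced.
Required activator PexH is absent, so *nerS* is not transcribed.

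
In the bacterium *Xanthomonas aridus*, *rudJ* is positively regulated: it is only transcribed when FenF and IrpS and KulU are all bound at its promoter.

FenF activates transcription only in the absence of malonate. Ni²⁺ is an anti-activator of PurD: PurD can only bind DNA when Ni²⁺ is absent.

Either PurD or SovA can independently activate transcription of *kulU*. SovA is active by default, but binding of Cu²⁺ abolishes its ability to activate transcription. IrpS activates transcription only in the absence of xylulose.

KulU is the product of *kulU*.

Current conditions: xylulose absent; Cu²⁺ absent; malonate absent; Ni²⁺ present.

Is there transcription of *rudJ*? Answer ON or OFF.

Malonate is absent, so FenF is active.
Xylulose is absent, so IrpS is active.
Ni²⁺ is present, so PurD is inactive.
Cu²⁺ is absent, so SovA is active.
Activator SovA is present, so *kulU* is transcribed.
So KulU is produced and active.
No repressor is bound and FenF and IrpS and KulU are active, so *rudJ* is transcribed.

ON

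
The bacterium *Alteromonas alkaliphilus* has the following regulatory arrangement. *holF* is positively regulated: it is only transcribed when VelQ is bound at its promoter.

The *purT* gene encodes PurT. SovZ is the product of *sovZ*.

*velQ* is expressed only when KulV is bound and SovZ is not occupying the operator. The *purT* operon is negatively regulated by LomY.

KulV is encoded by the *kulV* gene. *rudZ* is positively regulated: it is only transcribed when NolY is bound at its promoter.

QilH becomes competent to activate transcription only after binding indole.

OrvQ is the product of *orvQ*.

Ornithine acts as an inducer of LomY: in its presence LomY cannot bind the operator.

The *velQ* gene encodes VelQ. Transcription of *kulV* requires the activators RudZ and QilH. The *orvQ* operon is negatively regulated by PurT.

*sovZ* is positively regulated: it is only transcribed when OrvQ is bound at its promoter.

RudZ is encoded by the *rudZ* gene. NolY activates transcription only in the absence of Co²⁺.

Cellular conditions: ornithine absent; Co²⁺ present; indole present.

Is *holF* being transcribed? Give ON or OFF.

OFF

Ornithine is absent, so LomY is active.
With repressor LomY bound, *purT* is not transcribed.
So PurT is not produced.
With no repressor bound, *orvQ* is transcribed.
So OrvQ is produced and active.
No repressor is bound and OrvQ is active, so *sovZ* is transcribed.
So SovZ is produced and active.
Co²⁺ is present, so NolY is inactive.
Required activator NolY is absent, so *rudZ* is not transcribed.
So RudZ is not produced.
Indole is present, so QilH is active.
Required activator RudZ is absent, so *kulV* is not transcribed.
So KulV is not produced.
With repressor SovZ bound, *velQ* is not transcribed.
So VelQ is not produced.
Required activator VelQ is absent, so *holF* is not transcribed.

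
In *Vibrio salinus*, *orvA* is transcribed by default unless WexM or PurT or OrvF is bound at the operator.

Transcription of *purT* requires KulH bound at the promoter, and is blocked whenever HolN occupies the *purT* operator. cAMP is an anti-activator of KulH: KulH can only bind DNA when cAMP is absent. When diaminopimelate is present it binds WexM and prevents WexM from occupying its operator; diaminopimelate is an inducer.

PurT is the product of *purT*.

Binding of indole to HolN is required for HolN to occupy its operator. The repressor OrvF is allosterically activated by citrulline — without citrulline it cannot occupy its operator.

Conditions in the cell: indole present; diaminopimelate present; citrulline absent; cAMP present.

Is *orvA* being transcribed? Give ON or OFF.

ON

Diaminopimelate is present, so WexM is inactive.
Indole is present, so HolN is active.
cAMP is present, so KulH is inactive.
With repressor HolN bound, *purT* is not transcribed.
So PurT is not produced.
Citrulline is absent, so OrvF is inactive.
With no repressor bound, *orvA* is transcribed.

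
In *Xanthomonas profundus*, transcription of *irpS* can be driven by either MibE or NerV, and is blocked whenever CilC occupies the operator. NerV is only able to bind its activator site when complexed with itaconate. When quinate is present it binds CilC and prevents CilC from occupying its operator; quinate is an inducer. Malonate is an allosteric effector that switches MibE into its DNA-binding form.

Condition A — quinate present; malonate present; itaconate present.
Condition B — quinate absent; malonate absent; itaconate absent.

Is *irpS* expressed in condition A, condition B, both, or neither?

Condition A:
Quinate is present, so CilC is inactive.
Malonate is present, so MibE is active.
Itaconate is present, so NerV is active.
Activator MibE is present, so *irpS* is transcribed.
→ *irpS* is ON in A.
Condition B:
Quinate is absent, so CilC is active.
Malonate is absent, so MibE is inactive.
Itaconate is absent, so NerV is inactive.
With repressor CilC bound, *irpS* is not transcribed.
→ *irpS* is OFF in B.

A only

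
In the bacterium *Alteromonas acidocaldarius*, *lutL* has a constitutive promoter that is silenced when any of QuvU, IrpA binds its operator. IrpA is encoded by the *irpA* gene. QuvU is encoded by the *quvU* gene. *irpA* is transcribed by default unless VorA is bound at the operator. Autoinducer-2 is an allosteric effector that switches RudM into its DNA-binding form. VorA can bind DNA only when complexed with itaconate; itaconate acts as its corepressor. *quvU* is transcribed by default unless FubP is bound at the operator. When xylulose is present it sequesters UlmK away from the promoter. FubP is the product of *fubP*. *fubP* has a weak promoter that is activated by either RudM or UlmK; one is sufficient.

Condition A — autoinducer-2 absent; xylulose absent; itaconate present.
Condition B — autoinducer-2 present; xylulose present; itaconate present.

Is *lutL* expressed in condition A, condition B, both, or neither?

both

Condition A:
Autoinducer-2 is absent, so RudM is inactive.
Xylulose is absent, so UlmK is active.
Activator UlmK is present, so *fubP* is transcribed.
So FubP is produced and active.
With repressor FubP bound, *quvU* is not transcribed.
So QuvU is not produced.
Itaconate is present, so VorA is active.
With repressor VorA bound, *irpA* is not transcribed.
So IrpA is not produced.
With no repressor bound, *lutL* is transcribed.
→ *lutL* is ON in A.
Condition B:
Autoinducer-2 is present, so RudM is active.
Xylulose is present, so UlmK is inactive.
Activator RudM is present, so *fubP* is transcribed.
So FubP is produced and active.
With repressor FubP bound, *quvU* is not transcribed.
So QuvU is not produced.
Itaconate is present, so VorA is active.
With repressor VorA bound, *irpA* is not transcribed.
So IrpA is not produced.
With no repressor bound, *lutL* is transcribed.
→ *lutL* is ON in B.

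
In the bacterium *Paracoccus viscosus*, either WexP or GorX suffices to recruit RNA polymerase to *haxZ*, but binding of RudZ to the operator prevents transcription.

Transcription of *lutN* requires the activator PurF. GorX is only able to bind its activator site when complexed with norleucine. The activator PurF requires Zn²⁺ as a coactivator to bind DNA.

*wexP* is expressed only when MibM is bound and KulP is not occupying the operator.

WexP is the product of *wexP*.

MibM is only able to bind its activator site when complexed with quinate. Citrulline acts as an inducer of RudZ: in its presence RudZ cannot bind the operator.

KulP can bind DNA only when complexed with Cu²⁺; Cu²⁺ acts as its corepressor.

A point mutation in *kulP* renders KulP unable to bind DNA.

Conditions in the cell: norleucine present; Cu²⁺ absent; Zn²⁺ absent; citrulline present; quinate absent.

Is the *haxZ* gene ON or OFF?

ON

KulP is non-functional in this strain, so it has no effect.
Quinate is absent, so MibM is inactive.
Required activator MibM is absent, so *wexP* is not transcribed.
So WexP is not produced.
Norleucine is present, so GorX is active.
Citrulline is present, so RudZ is inactive.
Activator GorX is present, so *haxZ* is transcribed.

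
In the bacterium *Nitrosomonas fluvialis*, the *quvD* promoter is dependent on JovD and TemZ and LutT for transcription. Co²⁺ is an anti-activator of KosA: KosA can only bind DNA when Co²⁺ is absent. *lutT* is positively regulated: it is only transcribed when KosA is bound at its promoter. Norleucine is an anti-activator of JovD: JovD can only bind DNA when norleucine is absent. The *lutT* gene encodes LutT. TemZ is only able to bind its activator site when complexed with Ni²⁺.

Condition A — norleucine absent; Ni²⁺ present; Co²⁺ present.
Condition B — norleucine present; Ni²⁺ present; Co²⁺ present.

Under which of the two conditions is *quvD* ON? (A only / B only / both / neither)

neither

Condition A:
Norleucine is absent, so JovD is active.
Ni²⁺ is present, so TemZ is active.
Co²⁺ is present, so KosA is inactive.
Required activator KosA is absent, so *lutT* is not transcribed.
So LutT is not produced.
Required activator LutT is absent, so *quvD* is not transcribed.
→ *quvD* is OFF in A.
Condition B:
Norleucine is present, so JovD is inactive.
Ni²⁺ is present, so TemZ is active.
Co²⁺ is present, so KosA is inactive.
Required activator KosA is absent, so *lutT* is not transcribed.
So LutT is not produced.
Required activator JovD is absent, so *quvD* is not transcribed.
→ *quvD* is OFF in B.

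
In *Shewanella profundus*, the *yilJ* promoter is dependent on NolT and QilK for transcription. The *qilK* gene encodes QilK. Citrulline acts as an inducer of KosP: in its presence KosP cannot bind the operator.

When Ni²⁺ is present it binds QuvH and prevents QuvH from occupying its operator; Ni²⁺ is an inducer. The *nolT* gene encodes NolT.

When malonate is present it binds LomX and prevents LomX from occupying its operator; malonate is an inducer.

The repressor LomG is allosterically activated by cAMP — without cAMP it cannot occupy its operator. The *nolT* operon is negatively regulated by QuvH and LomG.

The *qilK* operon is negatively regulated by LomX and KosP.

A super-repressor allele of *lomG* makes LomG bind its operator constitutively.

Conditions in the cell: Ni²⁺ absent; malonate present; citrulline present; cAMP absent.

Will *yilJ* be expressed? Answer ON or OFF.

Ni²⁺ is absent, so QuvH is active.
LomG is constitutively active in this strain.
With repressor QuvH bound, *nolT* is not transcribed.
So NolT is not produced.
Malonate is present, so LomX is inactive.
Citrulline is present, so KosP is inactive.
With no repressor bound, *qilK* is transcribed.
So QilK is produced and active.
Required activator NolT is absent, so *yilJ* is not transcribed.

OFF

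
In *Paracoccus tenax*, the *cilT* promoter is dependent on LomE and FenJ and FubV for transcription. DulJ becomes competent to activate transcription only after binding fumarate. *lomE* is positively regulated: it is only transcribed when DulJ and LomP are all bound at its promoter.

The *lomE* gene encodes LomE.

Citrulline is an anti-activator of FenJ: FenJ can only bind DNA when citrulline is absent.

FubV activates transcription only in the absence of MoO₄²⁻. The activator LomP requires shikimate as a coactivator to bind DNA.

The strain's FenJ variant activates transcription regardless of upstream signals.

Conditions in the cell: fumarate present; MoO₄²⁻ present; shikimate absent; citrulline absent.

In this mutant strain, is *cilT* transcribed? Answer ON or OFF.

OFF

Fumarate is present, so DulJ is active.
Shikimate is absent, so LomP is inactive.
Required activator LomP is absent, so *lomE* is not transcribed.
So LomE is not produced.
FenJ is constitutively active in this strain.
MoO₄²⁻ is present, so FubV is inactive.
Required activator LomE is absent, so *cilT* is not transcribed.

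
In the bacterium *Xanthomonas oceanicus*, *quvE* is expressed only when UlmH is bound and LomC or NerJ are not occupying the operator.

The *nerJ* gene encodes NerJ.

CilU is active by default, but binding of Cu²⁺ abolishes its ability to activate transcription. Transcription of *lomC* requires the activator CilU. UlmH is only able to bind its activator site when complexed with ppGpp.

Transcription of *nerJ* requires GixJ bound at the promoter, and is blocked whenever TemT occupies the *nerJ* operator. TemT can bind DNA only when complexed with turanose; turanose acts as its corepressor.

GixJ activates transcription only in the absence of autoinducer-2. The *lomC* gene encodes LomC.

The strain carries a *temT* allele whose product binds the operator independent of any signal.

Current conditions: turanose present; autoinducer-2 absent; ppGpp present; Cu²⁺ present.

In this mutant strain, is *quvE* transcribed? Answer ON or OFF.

Cu²⁺ is present, so CilU is inactive.
Required activator CilU is absent, so *lomC* is not transcribed.
So LomC is not produced.
Autoinducer-2 is absent, so GixJ is active.
TemT is constitutively active in this strain.
With repressor TemT bound, *nerJ* is not transcribed.
So NerJ is not produced.
ppGpp is present, so UlmH is active.
No repressor is bound and UlmH is active, so *quvE* is transcribed.

ON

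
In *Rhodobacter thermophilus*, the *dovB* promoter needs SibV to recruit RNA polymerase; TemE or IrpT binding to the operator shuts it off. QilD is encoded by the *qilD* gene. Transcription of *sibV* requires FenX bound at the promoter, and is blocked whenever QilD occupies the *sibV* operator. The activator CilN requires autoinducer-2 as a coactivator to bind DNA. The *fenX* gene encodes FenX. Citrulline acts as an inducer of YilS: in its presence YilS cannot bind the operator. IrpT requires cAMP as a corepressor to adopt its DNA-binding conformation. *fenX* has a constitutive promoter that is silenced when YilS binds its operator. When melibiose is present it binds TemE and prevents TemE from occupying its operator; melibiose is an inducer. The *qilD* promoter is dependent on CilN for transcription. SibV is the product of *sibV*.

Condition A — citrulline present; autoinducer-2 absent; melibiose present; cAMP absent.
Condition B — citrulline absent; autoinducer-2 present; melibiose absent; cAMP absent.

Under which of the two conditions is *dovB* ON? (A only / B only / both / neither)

A only

Condition A:
Citrulline is present, so YilS is inactive.
With no repressor bound, *fenX* is transcribed.
So FenX is produced and active.
Autoinducer-2 is absent, so CilN is inactive.
Required activator CilN is absent, so *qilD* is not transcribed.
So QilD is not produced.
No repressor is bound and FenX is active, so *sibV* is transcribed.
So SibV is produced and active.
Melibiose is present, so TemE is inactive.
cAMP is absent, so IrpT is inactive.
No repressor is bound and SibV is active, so *dovB* is transcribed.
→ *dovB* is ON in A.
Condition B:
Citrulline is absent, so YilS is active.
With repressor YilS bound, *fenX* is not transcribed.
So FenX is not produced.
Autoinducer-2 is present, so CilN is active.
No repressor is bound and CilN is active, so *qilD* is transcribed.
So QilD is produced and active.
With repressor QilD bound, *sibV* is not transcribed.
So SibV is not produced.
Melibiose is absent, so TemE is active.
cAMP is absent, so IrpT is inactive.
With repressor TemE bound, *dovB* is not transcribed.
→ *dovB* is OFF in B.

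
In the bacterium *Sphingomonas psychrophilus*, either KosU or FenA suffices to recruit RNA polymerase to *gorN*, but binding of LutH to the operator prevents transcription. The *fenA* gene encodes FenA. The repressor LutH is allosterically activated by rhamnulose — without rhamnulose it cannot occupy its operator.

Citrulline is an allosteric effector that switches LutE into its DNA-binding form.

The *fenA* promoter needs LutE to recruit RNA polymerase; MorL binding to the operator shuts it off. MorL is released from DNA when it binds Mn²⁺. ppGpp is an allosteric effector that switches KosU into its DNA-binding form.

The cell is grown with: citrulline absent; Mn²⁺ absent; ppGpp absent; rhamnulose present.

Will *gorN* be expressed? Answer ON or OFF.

OFF

Rhamnulose is present, so LutH is active.
ppGpp is absent, so KosU is inactive.
Mn²⁺ is absent, so MorL is active.
Citrulline is absent, so LutE is inactive.
With repressor MorL bound, *fenA* is not transcribed.
So FenA is not produced.
With repressor LutH bound, *gorN* is not transcribed.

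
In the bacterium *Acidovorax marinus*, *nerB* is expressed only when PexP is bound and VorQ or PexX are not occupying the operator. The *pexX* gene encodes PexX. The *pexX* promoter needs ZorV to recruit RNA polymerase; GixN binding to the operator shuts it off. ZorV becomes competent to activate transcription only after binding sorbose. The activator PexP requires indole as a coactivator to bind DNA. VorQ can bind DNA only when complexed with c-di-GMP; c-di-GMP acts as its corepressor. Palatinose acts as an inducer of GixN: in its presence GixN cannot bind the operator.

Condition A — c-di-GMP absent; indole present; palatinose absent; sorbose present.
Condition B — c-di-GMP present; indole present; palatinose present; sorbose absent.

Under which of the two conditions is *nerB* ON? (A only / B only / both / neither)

Condition A:
c-di-GMP is absent, so VorQ is inactive.
Indole is present, so PexP is active.
Palatinose is absent, so GixN is active.
Sorbose is present, so ZorV is active.
With repressor GixN bound, *pexX* is not transcribed.
So PexX is not produced.
No repressor is bound and PexP is active, so *nerB* is transcribed.
→ *nerB* is ON in A.
Condition B:
c-di-GMP is present, so VorQ is active.
Indole is present, so PexP is active.
Palatinose is present, so GixN is inactive.
Sorbose is absent, so ZorV is inactive.
Required activator ZorV is absent, so *pexX* is not transcribed.
So PexX is not produced.
With repressor VorQ bound, *nerB* is not transcribed.
→ *nerB* is OFF in B.

A only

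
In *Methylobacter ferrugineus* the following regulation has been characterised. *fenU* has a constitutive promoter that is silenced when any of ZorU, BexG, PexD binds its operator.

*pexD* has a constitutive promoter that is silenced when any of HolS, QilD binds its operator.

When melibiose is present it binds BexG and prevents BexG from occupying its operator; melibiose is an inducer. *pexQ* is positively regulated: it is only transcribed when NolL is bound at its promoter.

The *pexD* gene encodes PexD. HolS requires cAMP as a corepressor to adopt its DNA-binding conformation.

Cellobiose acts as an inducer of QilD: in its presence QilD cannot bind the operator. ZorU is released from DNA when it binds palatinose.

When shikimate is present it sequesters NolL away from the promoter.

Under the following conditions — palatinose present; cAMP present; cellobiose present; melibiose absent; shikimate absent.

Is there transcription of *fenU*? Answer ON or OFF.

Palatinose is present, so ZorU is inactive.
Melibiose is absent, so BexG is active.
cAMP is present, so HolS is active.
Cellobiose is present, so QilD is inactive.
With repressor HolS bound, *pexD* is not transcribed.
So PexD is not produced.
With repressor BexG bound, *fenU* is not transcribed.

OFF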